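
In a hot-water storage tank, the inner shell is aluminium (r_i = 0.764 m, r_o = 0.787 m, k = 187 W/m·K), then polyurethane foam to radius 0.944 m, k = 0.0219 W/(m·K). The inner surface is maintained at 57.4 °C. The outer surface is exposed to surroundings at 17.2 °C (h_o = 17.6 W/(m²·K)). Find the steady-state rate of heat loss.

Treat each layer as a resistance in series:
  R_aluminium = (1/0.764 − 1/0.787)/(4πk) = 0.03825/(4π·187) = 1.628×10^-5 K/W
  R_polyurethane foam = (1/0.787 − 1/0.944)/(4πk) = 0.2113/(4π·0.0219) = 0.7679 K/W
  R_conv,out = 1/(4πr²h) = 1/(4π·0.944²·17.6) = 0.005074 K/W
ΣR = 1.628×10^-5 + 0.7679 + 0.005074 = 0.7730 K/W
Q = ΔT/ΣR = (57.4 °C − 17.2 °C)/0.7730 = 52.0 W

Q = 52.0 W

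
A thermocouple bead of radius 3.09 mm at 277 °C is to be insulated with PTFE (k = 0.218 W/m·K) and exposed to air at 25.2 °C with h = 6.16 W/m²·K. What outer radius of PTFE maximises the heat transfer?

For a sphere, r_cr = 2k_ins/h = 2·0.218/6.16 = 0.0708 m = 7.08 cm

r_cr = 7.08 cm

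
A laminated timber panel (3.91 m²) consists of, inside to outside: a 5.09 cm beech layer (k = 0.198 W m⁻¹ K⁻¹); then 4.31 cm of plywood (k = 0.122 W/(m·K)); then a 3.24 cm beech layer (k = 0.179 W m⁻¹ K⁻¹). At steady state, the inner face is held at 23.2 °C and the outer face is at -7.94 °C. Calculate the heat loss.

Q = 154 W

Treat each layer as a resistance in series:
  R_beech = L/(kA) = 0.0509/(0.198·3.91) = 0.06575 K/W
  R_plywood = L/(kA) = 0.0431/(0.122·3.91) = 0.09035 K/W
  R_beech = L/(kA) = 0.0324/(0.179·3.91) = 0.04629 K/W
ΣR = 0.06575 + 0.09035 + 0.04629 = 0.2024 K/W
Q = ΔT/ΣR = (23.2 °C − -7.94 °C)/0.2024 = 154 W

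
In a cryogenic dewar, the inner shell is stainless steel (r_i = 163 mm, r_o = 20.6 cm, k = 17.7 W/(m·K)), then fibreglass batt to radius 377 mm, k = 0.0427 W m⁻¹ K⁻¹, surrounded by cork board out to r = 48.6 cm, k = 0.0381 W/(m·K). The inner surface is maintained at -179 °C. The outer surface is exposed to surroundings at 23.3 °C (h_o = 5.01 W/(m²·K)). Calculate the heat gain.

Q = 37.3 W

Resistance network (inner→outer):
  R_stainless steel = (1/0.163 − 1/0.206)/(4πk) = 1.281/(4π·17.7) = 0.005757 K/W
  R_fibreglass batt = (1/0.206 − 1/0.377)/(4πk) = 2.202/(4π·0.0427) = 4.103 K/W
  R_cork board = (1/0.377 − 1/0.486)/(4πk) = 0.5949/(4π·0.0381) = 1.243 K/W
  R_conv,out = 1/(4πr²h) = 1/(4π·0.486²·5.01) = 0.06725 K/W
ΣR = 0.005757 + 4.103 + 1.243 + 0.06725 = 5.419 K/W
Q = ΔT/ΣR = (-179 °C − 23.3 °C)/5.419 = -37.3 W
(Negative Q ⇒ heat flows inward; heat gain = 37.3 W.)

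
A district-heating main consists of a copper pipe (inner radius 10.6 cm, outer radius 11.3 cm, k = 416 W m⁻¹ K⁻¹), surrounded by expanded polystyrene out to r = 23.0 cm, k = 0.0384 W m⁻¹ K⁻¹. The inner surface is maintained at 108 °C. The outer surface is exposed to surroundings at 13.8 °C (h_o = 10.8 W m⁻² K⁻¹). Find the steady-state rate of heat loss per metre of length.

Series thermal resistances, inner to outer:
  R'_copper = ln(0.113/0.106)/(2πk) = 0.06395/(2π·416) = 2.447×10^-5 m·K/W
  R'_expanded polystyrene = ln(0.230/0.113)/(2πk) = 0.7107/(2π·0.0384) = 2.946 m·K/W
  R'_conv,out = 1/(2πr h) = 1/(2π·0.230·10.8) = 0.06407 m·K/W
ΣR = 2.447×10^-5 + 2.946 + 0.06407 = 3.010 m·K/W
Q' = ΔT/ΣR = (108 °C − 13.8 °C)/3.010 = 31.3 W/m

Q' = 31.3 W/m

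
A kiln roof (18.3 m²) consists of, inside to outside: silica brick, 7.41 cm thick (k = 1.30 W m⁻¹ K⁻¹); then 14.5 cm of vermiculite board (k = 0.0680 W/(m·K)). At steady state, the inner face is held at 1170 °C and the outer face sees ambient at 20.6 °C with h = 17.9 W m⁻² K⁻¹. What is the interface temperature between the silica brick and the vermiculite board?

Resistance network (inner→outer):
  R_silica brick = L/(kA) = 0.0741/(1.30·18.3) = 0.003115 K/W
  R_vermiculite board = L/(kA) = 0.145/(0.0680·18.3) = 0.1165 K/W
  R_conv,out = 1/(hA) = 1/(17.9·18.3) = 0.003053 K/W
ΣR = 0.003115 + 0.1165 + 0.003053 = 0.1227 K/W
Q = ΔT/ΣR = (1170 °C − 20.6 °C)/0.1227 = 9368 W
From the inner boundary to the silica brick/vermiculite board interface, ΣR_partial = 0.003115 K/W.
T_interface = T_in − Q·ΣR_partial = 1170 °C − (9368)(0.003115) = 1141 °C

T = 1141 °C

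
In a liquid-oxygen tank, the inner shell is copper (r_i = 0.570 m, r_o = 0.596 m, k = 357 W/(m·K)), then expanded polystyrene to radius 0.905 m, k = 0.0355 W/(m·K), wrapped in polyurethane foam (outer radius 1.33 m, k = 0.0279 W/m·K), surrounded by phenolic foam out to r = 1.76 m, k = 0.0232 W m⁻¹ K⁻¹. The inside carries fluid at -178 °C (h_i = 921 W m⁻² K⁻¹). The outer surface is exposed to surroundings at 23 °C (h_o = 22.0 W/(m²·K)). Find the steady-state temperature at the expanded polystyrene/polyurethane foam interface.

Series thermal resistances, inner to outer:
  R_conv,in = 1/(4πr²h) = 1/(4π·0.570²·921) = 2.659×10^-4 K/W
  R_copper = (1/0.570 − 1/0.596)/(4πk) = 0.07653/(4π·357) = 1.706×10^-5 K/W
  R_expanded polystyrene = (1/0.596 − 1/0.905)/(4πk) = 0.5729/(4π·0.0355) = 1.284 K/W
  R_polyurethane foam = (1/0.905 − 1/1.33)/(4πk) = 0.3531/(4π·0.0279) = 1.007 K/W
  R_phenolic foam = (1/1.33 − 1/1.76)/(4πk) = 0.1837/(4π·0.0232) = 0.6301 K/W
  R_conv,out = 1/(4πr²h) = 1/(4π·1.76²·22.0) = 0.001168 K/W
ΣR = 2.659×10^-4 + 1.706×10^-5 + 1.284 + 1.007 + 0.6301 + 0.001168 = 2.923 K/W
Q = ΔT/ΣR = (-178 °C − 23 °C)/2.923 = -68.76 W
From the inner boundary to the expanded polystyrene/polyurethane foam interface, ΣR_partial = 1.284 K/W.
T_interface = T_in − Q·ΣR_partial = -178 °C − (-68.76)(1.284) = -89.7 °C

T = -89.7 °C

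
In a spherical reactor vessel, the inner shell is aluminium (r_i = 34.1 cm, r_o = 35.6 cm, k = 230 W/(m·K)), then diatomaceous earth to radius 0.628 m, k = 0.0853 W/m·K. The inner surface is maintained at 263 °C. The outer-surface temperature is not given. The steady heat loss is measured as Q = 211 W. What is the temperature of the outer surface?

T_out = 23.5 °C

Series resistances:
  R_aluminium = (1/0.341 − 1/0.356)/(4πk) = 0.1236/(4π·230) = 4.275×10^-5 K/W
  R_diatomaceous earth = (1/0.356 − 1/0.628)/(4πk) = 1.217/(4π·0.0853) = 1.135 K/W
ΣR = 1.135 K/W
ΔT = Q·ΣR = 211 × 1.135 = 239.5 K
Heat flows outward, so T_out = T_in − ΔT = 263 − 239.5 = 23.5 °C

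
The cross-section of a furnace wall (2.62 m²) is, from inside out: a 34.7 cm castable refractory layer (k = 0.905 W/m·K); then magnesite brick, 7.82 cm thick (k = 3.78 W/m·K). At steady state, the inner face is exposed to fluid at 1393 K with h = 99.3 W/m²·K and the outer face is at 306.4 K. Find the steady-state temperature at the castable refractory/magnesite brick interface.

Treat each layer as a resistance in series:
  R_conv,in = 1/(hA) = 1/(99.3·2.62) = 0.003844 K/W
  R_castable refractory = L/(kA) = 0.347/(0.905·2.62) = 0.1463 K/W
  R_magnesite brick = L/(kA) = 0.0782/(3.78·2.62) = 0.007896 K/W
ΣR = 0.003844 + 0.1463 + 0.007896 = 0.1580 K/W
Q = ΔT/ΣR = (1393 K − 306.4 K)/0.1580 = 6877 W
From the inner boundary to the castable refractory/magnesite brick interface, ΣR_partial = 0.1501 K/W.
T_interface = T_in − Q·ΣR_partial = 1393 K − (6877)(0.1501) = 361 K

T = 361 K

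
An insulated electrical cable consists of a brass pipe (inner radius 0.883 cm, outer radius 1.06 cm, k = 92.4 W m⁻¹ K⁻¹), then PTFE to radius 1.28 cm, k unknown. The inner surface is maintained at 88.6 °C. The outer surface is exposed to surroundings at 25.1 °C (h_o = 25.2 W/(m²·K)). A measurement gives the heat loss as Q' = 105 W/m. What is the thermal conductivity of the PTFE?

k = 0.270 W/m·K

ΣR = ΔT/Q' = |88.6 − 25.1|/105 = 0.6048 m·K/W
Known resistances:
  R'_brass = ln(0.0106/0.00883)/(2πk) = 0.1827/(2π·92.4) = 3.147×10^-4 m·K/W
  R'_conv,out = 1/(2πr h) = 1/(2π·0.0128·25.2) = 0.4934 m·K/W
R_PTFE = ΣR − ΣR_known = 0.6048 − 0.4937 = 0.1111 m·K/W
ln(r₂/r₁)/(2πk) = 0.1111 ⇒ k = 0.1886/(2π·0.1111) = 0.270 W/m·K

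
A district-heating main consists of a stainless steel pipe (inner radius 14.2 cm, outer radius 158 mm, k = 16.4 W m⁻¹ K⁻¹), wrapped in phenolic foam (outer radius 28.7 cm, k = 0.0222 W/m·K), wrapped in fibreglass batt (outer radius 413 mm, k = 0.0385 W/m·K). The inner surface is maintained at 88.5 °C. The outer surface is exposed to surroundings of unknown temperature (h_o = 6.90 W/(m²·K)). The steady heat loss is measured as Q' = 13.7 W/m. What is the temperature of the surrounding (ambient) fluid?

T_out = 8.48 °C

Sum the resistances:
  R'_stainless steel = ln(0.158/0.142)/(2πk) = 0.1068/(2π·16.4) = 0.001036 m·K/W
  R'_phenolic foam = ln(0.287/0.158)/(2πk) = 0.5969/(2π·0.0222) = 4.279 m·K/W
  R'_fibreglass batt = ln(0.413/0.287)/(2πk) = 0.3640/(2π·0.0385) = 1.505 m·K/W
  R'_conv,out = 1/(2πr h) = 1/(2π·0.413·6.90) = 0.05585 m·K/W
ΣR = 5.841 m·K/W
ΔT = Q'·ΣR = 13.7 × 5.841 = 80.02 K
Heat flows outward, so T_out = T_in − ΔT = 88.5 − 80.02 = 8.48 °C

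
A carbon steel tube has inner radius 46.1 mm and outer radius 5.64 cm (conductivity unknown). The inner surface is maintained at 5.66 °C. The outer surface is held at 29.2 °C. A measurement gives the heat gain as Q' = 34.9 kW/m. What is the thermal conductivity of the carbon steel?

ΣR = ΔT/Q' = |5.66 − 29.2|/34900 = 6.745×10^-4 m·K/W
ln(r₂/r₁)/(2πk) = 6.745×10^-4 ⇒ k = 0.2017/(2π·6.745×10^-4) = 47.6 W/m·K

k = 47.6 W/m·K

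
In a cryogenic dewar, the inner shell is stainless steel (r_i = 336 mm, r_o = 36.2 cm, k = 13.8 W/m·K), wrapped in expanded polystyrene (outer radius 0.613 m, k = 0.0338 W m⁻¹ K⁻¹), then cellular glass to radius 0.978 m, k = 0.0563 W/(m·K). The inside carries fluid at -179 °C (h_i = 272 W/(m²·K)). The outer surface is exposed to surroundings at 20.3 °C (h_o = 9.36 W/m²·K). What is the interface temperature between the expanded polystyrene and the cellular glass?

T = -28.7 °C

Treat each layer as a resistance in series:
  R_conv,in = 1/(4πr²h) = 1/(4π·0.336²·272) = 0.002591 K/W
  R_stainless steel = (1/0.336 − 1/0.362)/(4πk) = 0.2138/(4π·13.8) = 0.001233 K/W
  R_expanded polystyrene = (1/0.362 − 1/0.613)/(4πk) = 1.131/(4π·0.0338) = 2.663 K/W
  R_cellular glass = (1/0.613 − 1/0.978)/(4πk) = 0.6088/(4π·0.0563) = 0.8605 K/W
  R_conv,out = 1/(4πr²h) = 1/(4π·0.978²·9.36) = 0.008889 K/W
ΣR = 0.002591 + 0.001233 + 2.663 + 0.8605 + 0.008889 = 3.536 K/W
Q = ΔT/ΣR = (-179 °C − 20.3 °C)/3.536 = -56.36 W
From the inner boundary to the expanded polystyrene/cellular glass interface, ΣR_partial = 2.667 K/W.
T_interface = T_in − Q·ΣR_partial = -179 °C − (-56.36)(2.667) = -28.7 °C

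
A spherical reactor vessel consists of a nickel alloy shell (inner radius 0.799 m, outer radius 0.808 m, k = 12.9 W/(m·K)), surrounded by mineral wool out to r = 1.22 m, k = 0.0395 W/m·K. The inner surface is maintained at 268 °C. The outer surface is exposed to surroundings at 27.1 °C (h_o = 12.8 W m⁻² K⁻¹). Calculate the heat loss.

Resistance network (inner→outer):
  R_nickel alloy = (1/0.799 − 1/0.808)/(4πk) = 0.01394/(4π·12.9) = 8.600×10^-5 K/W
  R_mineral wool = (1/0.808 − 1/1.22)/(4πk) = 0.4180/(4π·0.0395) = 0.8420 K/W
  R_conv,out = 1/(4πr²h) = 1/(4π·1.22²·12.8) = 0.004177 K/W
ΣR = 8.600×10^-5 + 0.8420 + 0.004177 = 0.8463 K/W
Q = ΔT/ΣR = (268 °C − 27.1 °C)/0.8463 = 285 W

Q = 285 W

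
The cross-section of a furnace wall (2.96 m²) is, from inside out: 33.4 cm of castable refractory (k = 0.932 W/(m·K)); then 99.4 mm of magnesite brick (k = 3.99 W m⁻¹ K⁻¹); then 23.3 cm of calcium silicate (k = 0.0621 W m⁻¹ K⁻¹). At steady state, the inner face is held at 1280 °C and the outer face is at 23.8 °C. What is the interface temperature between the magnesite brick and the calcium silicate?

T = 1164 °C

Treat each layer as a resistance in series:
  R_castable refractory = L/(kA) = 0.334/(0.932·2.96) = 0.1211 K/W
  R_magnesite brick = L/(kA) = 0.0994/(3.99·2.96) = 0.008416 K/W
  R_calcium silicate = L/(kA) = 0.233/(0.0621·2.96) = 1.268 K/W
ΣR = 0.1211 + 0.008416 + 1.268 = 1.398 K/W
Q = ΔT/ΣR = (1280 °C − 23.8 °C)/1.398 = 898.6 W
From the inner boundary to the magnesite brick/calcium silicate interface, ΣR_partial = 0.1295 K/W.
T_interface = T_in − Q·ΣR_partial = 1280 °C − (898.6)(0.1295) = 1164 °C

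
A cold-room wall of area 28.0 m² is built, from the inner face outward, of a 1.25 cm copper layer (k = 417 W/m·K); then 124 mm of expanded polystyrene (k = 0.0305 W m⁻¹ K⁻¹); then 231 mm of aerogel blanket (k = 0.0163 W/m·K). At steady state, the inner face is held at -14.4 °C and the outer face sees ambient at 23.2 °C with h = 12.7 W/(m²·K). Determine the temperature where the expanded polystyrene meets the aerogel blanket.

T = -6.05 °C

Treat each layer as a resistance in series:
  R_copper = L/(kA) = 0.0125/(417·28.0) = 1.071×10^-6 K/W
  R_expanded polystyrene = L/(kA) = 0.124/(0.0305·28.0) = 0.1452 K/W
  R_aerogel blanket = L/(kA) = 0.231/(0.0163·28.0) = 0.5061 K/W
  R_conv,out = 1/(hA) = 1/(12.7·28.0) = 0.002812 K/W
ΣR = 1.071×10^-6 + 0.1452 + 0.5061 + 0.002812 = 0.6541 K/W
Q = ΔT/ΣR = (-14.4 °C − 23.2 °C)/0.6541 = -57.48 W
From the inner boundary to the expanded polystyrene/aerogel blanket interface, ΣR_partial = 0.1452 K/W.
T_interface = T_in − Q·ΣR_partial = -14.4 °C − (-57.48)(0.1452) = -6.05 °C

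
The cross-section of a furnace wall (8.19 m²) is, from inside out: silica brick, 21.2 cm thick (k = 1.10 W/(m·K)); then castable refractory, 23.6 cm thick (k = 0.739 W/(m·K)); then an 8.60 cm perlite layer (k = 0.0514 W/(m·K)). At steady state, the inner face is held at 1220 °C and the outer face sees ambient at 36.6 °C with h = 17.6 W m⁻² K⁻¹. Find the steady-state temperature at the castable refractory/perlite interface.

T = 950 °C

Series thermal resistances, inner to outer:
  R_silica brick = L/(kA) = 0.212/(1.10·8.19) = 0.02353 K/W
  R_castable refractory = L/(kA) = 0.236/(0.739·8.19) = 0.03899 K/W
  R_perlite = L/(kA) = 0.0860/(0.0514·8.19) = 0.2043 K/W
  R_conv,out = 1/(hA) = 1/(17.6·8.19) = 0.006938 K/W
ΣR = 0.02353 + 0.03899 + 0.2043 + 0.006938 = 0.2738 K/W
Q = ΔT/ΣR = (1220 °C − 36.6 °C)/0.2738 = 4322 W
From the inner boundary to the castable refractory/perlite interface, ΣR_partial = 0.06252 K/W.
T_interface = T_in − Q·ΣR_partial = 1220 °C − (4322)(0.06252) = 950 °C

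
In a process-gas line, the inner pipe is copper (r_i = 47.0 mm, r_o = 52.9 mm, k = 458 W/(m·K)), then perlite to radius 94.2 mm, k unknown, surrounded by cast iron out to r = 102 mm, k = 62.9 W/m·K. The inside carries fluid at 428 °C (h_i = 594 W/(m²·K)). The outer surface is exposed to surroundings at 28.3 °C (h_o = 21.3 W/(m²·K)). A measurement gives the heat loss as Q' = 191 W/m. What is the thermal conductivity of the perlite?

k = 0.0456 W/m·K

ΣR = ΔT/Q' = |428 − 28.3|/191 = 2.093 m·K/W
Known resistances:
  R'_conv,in = 1/(2πr h) = 1/(2π·0.0470·594) = 0.005701 m·K/W
  R'_copper = ln(0.0529/0.0470)/(2πk) = 0.1183/(2π·458) = 4.109×10^-5 m·K/W
  R'_cast iron = ln(0.102/0.0942)/(2πk) = 0.07955/(2π·62.9) = 2.013×10^-4 m·K/W
  R'_conv,out = 1/(2πr h) = 1/(2π·0.102·21.3) = 0.07326 m·K/W
R_perlite = ΣR − ΣR_known = 2.093 − 0.07920 = 2.014 m·K/W
ln(r₂/r₁)/(2πk) = 2.014 ⇒ k = 0.5770/(2π·2.014) = 0.0456 W/m·K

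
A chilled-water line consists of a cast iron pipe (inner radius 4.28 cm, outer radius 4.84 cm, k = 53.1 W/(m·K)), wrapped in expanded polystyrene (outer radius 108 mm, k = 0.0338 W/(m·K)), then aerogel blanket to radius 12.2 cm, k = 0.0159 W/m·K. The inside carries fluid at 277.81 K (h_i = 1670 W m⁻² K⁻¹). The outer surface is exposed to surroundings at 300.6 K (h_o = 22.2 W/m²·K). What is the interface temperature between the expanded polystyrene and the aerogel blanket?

T = 294.8 K

Series thermal resistances, inner to outer:
  R'_conv,in = 1/(2πr h) = 1/(2π·0.0428·1670) = 0.002227 m·K/W
  R'_cast iron = ln(0.0484/0.0428)/(2πk) = 0.1230/(2π·53.1) = 3.685×10^-4 m·K/W
  R'_expanded polystyrene = ln(0.108/0.0484)/(2πk) = 0.8026/(2π·0.0338) = 3.779 m·K/W
  R'_aerogel blanket = ln(0.122/0.108)/(2πk) = 0.1219/(2π·0.0159) = 1.220 m·K/W
  R'_conv,out = 1/(2πr h) = 1/(2π·0.122·22.2) = 0.05876 m·K/W
ΣR = 0.002227 + 3.685×10^-4 + 3.779 + 1.220 + 0.05876 = 5.060 m·K/W
Q' = ΔT/ΣR = (277.81 K − 300.6 K)/5.060 = -4.504 W/m
From the inner boundary to the expanded polystyrene/aerogel blanket interface, ΣR_partial = 3.782 m·K/W.
T_interface = T_in − Q'·ΣR_partial = 277.81 K − (-4.504)(3.782) = 294.8 K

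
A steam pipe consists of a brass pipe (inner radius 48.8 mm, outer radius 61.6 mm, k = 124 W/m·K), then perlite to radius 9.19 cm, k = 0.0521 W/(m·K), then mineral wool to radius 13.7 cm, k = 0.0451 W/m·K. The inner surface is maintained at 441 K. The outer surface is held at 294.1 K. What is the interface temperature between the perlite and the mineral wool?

T = 372.8 K

Treat each layer as a resistance in series:
  R'_brass = ln(0.0616/0.0488)/(2πk) = 0.2329/(2π·124) = 2.990×10^-4 m·K/W
  R'_perlite = ln(0.0919/0.0616)/(2πk) = 0.4000/(2π·0.0521) = 1.222 m·K/W
  R'_mineral wool = ln(0.137/0.0919)/(2πk) = 0.3993/(2π·0.0451) = 1.409 m·K/W
ΣR = 2.990×10^-4 + 1.222 + 1.409 = 2.631 m·K/W
Q' = ΔT/ΣR = (441 K − 294.1 K)/2.631 = 55.83 W/m
From the inner boundary to the perlite/mineral wool interface, ΣR_partial = 1.222 m·K/W.
T_interface = T_in − Q'·ΣR_partial = 441 K − (55.83)(1.222) = 372.8 K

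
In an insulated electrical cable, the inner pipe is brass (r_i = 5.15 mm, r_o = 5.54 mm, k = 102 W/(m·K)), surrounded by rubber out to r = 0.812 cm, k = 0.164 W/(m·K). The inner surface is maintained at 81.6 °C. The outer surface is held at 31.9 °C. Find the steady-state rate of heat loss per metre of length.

Q' = 134 W/m

Resistance network (inner→outer):
  R'_brass = ln(0.00554/0.00515)/(2πk) = 0.07300/(2π·102) = 1.139×10^-4 m·K/W
  R'_rubber = ln(0.00812/0.00554)/(2πk) = 0.3823/(2π·0.164) = 0.3710 m·K/W
ΣR = 1.139×10^-4 + 0.3710 = 0.3711 m·K/W
Q' = ΔT/ΣR = (81.6 °C − 31.9 °C)/0.3711 = 134 W/m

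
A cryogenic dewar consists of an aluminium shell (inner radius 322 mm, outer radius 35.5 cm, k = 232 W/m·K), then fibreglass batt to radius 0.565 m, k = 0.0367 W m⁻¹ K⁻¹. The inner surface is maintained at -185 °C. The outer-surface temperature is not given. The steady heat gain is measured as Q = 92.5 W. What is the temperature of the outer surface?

T_out = 25.0 °C

Sum the resistances:
  R_aluminium = (1/0.322 − 1/0.355)/(4πk) = 0.2887/(4π·232) = 9.902×10^-5 K/W
  R_fibreglass batt = (1/0.355 − 1/0.565)/(4πk) = 1.047/(4π·0.0367) = 2.270 K/W
ΣR = 2.270 K/W
ΔT = Q·ΣR = 92.5 × 2.270 = 210.0 K
Heat flows inward, so T_out = T_in + ΔT = -185 + 210.0 = 25.0 °C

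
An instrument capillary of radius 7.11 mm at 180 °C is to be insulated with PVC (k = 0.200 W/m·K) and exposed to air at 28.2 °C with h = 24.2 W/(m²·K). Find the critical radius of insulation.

For a cylinder, r_cr = k_ins/h = 0.200/24.2 = 0.00826 m = 0.826 cm

r_cr = 0.826 cm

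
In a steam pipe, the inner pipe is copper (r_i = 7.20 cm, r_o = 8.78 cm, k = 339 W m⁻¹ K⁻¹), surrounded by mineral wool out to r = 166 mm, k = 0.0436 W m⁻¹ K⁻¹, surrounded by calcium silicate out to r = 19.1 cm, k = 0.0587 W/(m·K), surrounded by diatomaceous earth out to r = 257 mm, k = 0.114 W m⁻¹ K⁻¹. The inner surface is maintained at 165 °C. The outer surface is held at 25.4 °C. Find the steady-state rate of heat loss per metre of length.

Resistance network (inner→outer):
  R'_copper = ln(0.0878/0.0720)/(2πk) = 0.1984/(2π·339) = 9.314×10^-5 m·K/W
  R'_mineral wool = ln(0.166/0.0878)/(2πk) = 0.6369/(2π·0.0436) = 2.325 m·K/W
  R'_calcium silicate = ln(0.191/0.166)/(2πk) = 0.1403/(2π·0.0587) = 0.3804 m·K/W
  R'_diatomaceous earth = ln(0.257/0.191)/(2πk) = 0.2968/(2π·0.114) = 0.4144 m·K/W
ΣR = 9.314×10^-5 + 2.325 + 0.3804 + 0.4144 = 3.120 m·K/W
Q' = ΔT/ΣR = (165 °C − 25.4 °C)/3.120 = 44.7 W/m

Q' = 44.7 W/m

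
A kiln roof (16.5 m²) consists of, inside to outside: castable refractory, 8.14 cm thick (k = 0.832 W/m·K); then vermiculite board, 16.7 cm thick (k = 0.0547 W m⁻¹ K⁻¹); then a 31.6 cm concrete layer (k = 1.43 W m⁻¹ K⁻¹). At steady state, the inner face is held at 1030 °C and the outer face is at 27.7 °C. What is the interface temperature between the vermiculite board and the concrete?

Series thermal resistances, inner to outer:
  R_castable refractory = L/(kA) = 0.0814/(0.832·16.5) = 0.005929 K/W
  R_vermiculite board = L/(kA) = 0.167/(0.0547·16.5) = 0.1850 K/W
  R_concrete = L/(kA) = 0.316/(1.43·16.5) = 0.01339 K/W
ΣR = 0.005929 + 0.1850 + 0.01339 = 0.2043 K/W
Q = ΔT/ΣR = (1030 °C − 27.7 °C)/0.2043 = 4906 W
From the inner boundary to the vermiculite board/concrete interface, ΣR_partial = 0.1909 K/W.
T_interface = T_in − Q·ΣR_partial = 1030 °C − (4906)(0.1909) = 93 °C

T = 93 °C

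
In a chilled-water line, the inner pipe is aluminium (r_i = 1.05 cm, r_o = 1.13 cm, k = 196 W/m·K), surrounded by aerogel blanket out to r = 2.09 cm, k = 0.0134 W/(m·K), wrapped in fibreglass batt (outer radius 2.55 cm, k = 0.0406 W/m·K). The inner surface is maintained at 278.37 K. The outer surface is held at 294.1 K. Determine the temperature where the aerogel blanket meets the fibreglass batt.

Treat each layer as a resistance in series:
  R'_aluminium = ln(0.0113/0.0105)/(2πk) = 0.07343/(2π·196) = 5.962×10^-5 m·K/W
  R'_aerogel blanket = ln(0.0209/0.0113)/(2πk) = 0.6149/(2π·0.0134) = 7.304 m·K/W
  R'_fibreglass batt = ln(0.0255/0.0209)/(2πk) = 0.1989/(2π·0.0406) = 0.7798 m·K/W
ΣR = 5.962×10^-5 + 7.304 + 0.7798 = 8.084 m·K/W
Q' = ΔT/ΣR = (278.37 K − 294.1 K)/8.084 = -1.946 W/m
From the inner boundary to the aerogel blanket/fibreglass batt interface, ΣR_partial = 7.304 m·K/W.
T_interface = T_in − Q'·ΣR_partial = 278.37 K − (-1.946)(7.304) = 292.6 K

T = 292.6 K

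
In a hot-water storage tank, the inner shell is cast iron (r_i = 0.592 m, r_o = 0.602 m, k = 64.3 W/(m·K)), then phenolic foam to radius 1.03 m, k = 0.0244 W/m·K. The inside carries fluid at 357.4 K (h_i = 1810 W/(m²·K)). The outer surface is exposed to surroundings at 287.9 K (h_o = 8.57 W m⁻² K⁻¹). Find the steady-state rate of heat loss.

Resistance network (inner→outer):
  R_conv,in = 1/(4πr²h) = 1/(4π·0.592²·1810) = 1.254×10^-4 K/W
  R_cast iron = (1/0.592 − 1/0.602)/(4πk) = 0.02806/(4π·64.3) = 3.473×10^-5 K/W
  R_phenolic foam = (1/0.602 − 1/1.03)/(4πk) = 0.6903/(4π·0.0244) = 2.251 K/W
  R_conv,out = 1/(4πr²h) = 1/(4π·1.03²·8.57) = 0.008753 K/W
ΣR = 1.254×10^-4 + 3.473×10^-5 + 2.251 + 0.008753 = 2.260 K/W
Q = ΔT/ΣR = (357.4 K − 287.9 K)/2.260 = 30.8 W

Q = 30.8 W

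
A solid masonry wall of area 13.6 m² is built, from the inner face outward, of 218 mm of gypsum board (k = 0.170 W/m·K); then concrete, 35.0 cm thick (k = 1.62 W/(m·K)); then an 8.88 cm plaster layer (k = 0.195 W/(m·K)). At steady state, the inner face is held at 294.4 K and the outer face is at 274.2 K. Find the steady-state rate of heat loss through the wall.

Series thermal resistances, inner to outer:
  R_gypsum board = L/(kA) = 0.218/(0.170·13.6) = 0.09429 K/W
  R_concrete = L/(kA) = 0.350/(1.62·13.6) = 0.01589 K/W
  R_plaster = L/(kA) = 0.0888/(0.195·13.6) = 0.03348 K/W
ΣR = 0.09429 + 0.01589 + 0.03348 = 0.1437 K/W
Q = ΔT/ΣR = (294.4 K − 274.2 K)/0.1437 = 141 W

Q = 141 W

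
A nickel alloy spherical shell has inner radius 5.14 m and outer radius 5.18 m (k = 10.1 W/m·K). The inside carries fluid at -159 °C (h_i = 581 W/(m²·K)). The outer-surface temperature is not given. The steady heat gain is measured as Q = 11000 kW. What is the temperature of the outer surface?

T_out = 28.2 °C

Series resistances:
  R_conv,in = 1/(4πr²h) = 1/(4π·5.14²·581) = 5.184×10^-6 K/W
  R_nickel alloy = (1/5.14 − 1/5.18)/(4πk) = 0.001502/(4π·10.1) = 1.184×10^-5 K/W
ΣR = 1.702×10^-5 K/W
ΔT = Q·ΣR = 1.10×10^7 × 1.702×10^-5 = 187.2 K
Heat flows inward, so T_out = T_in + ΔT = -159 + 187.2 = 28.2 °C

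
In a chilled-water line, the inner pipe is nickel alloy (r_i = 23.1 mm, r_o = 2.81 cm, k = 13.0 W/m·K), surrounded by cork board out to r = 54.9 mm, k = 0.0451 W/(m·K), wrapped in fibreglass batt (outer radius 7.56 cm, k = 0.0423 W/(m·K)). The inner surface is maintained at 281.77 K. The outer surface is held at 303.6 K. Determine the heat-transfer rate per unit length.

Series thermal resistances, inner to outer:
  R'_nickel alloy = ln(0.0281/0.0231)/(2πk) = 0.1959/(2π·13.0) = 0.002399 m·K/W
  R'_cork board = ln(0.0549/0.0281)/(2πk) = 0.6697/(2π·0.0451) = 2.363 m·K/W
  R'_fibreglass batt = ln(0.0756/0.0549)/(2πk) = 0.3199/(2π·0.0423) = 1.204 m·K/W
ΣR = 0.002399 + 2.363 + 1.204 = 3.569 m·K/W
Q' = ΔT/ΣR = (281.77 K − 303.6 K)/3.569 = -6.12 W/m
(Negative Q' ⇒ heat flows inward; heat gain = 6.12 W/m.)

Q' = 6.12 W/m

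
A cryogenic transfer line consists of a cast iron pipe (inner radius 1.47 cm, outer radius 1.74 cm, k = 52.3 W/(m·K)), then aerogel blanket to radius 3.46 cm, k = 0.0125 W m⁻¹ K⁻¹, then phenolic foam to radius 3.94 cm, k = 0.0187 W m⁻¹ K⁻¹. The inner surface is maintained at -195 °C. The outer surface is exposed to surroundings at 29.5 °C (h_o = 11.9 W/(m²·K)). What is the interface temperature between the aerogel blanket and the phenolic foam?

Resistance network (inner→outer):
  R'_cast iron = ln(0.0174/0.0147)/(2πk) = 0.1686/(2π·52.3) = 5.131×10^-4 m·K/W
  R'_aerogel blanket = ln(0.0346/0.0174)/(2πk) = 0.6874/(2π·0.0125) = 8.752 m·K/W
  R'_phenolic foam = ln(0.0394/0.0346)/(2πk) = 0.1299/(2π·0.0187) = 1.106 m·K/W
  R'_conv,out = 1/(2πr h) = 1/(2π·0.0394·11.9) = 0.3395 m·K/W
ΣR = 5.131×10^-4 + 8.752 + 1.106 + 0.3395 = 10.20 m·K/W
Q' = ΔT/ΣR = (-195 °C − 29.5 °C)/10.20 = -22.01 W/m
From the inner boundary to the aerogel blanket/phenolic foam interface, ΣR_partial = 8.753 m·K/W.
T_interface = T_in − Q'·ΣR_partial = -195 °C − (-22.01)(8.753) = -2.3 °C

T = -2.3 °C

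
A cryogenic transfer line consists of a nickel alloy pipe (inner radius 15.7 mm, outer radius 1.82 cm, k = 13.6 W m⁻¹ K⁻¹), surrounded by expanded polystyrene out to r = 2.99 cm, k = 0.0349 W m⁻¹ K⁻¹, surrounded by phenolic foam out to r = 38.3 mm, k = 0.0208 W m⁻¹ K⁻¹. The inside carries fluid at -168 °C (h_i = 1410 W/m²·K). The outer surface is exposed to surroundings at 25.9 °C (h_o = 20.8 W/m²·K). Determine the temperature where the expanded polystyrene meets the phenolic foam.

T = -67.1 °C

Resistance network (inner→outer):
  R'_conv,in = 1/(2πr h) = 1/(2π·0.0157·1410) = 0.007190 m·K/W
  R'_nickel alloy = ln(0.0182/0.0157)/(2πk) = 0.1478/(2π·13.6) = 0.001729 m·K/W
  R'_expanded polystyrene = ln(0.0299/0.0182)/(2πk) = 0.4964/(2π·0.0349) = 2.264 m·K/W
  R'_phenolic foam = ln(0.0383/0.0299)/(2πk) = 0.2476/(2π·0.0208) = 1.894 m·K/W
  R'_conv,out = 1/(2πr h) = 1/(2π·0.0383·20.8) = 0.1998 m·K/W
ΣR = 0.007190 + 0.001729 + 2.264 + 1.894 + 0.1998 = 4.367 m·K/W
Q' = ΔT/ΣR = (-168 °C − 25.9 °C)/4.367 = -44.40 W/m
From the inner boundary to the expanded polystyrene/phenolic foam interface, ΣR_partial = 2.273 m·K/W.
T_interface = T_in − Q'·ΣR_partial = -168 °C − (-44.40)(2.273) = -67.1 °C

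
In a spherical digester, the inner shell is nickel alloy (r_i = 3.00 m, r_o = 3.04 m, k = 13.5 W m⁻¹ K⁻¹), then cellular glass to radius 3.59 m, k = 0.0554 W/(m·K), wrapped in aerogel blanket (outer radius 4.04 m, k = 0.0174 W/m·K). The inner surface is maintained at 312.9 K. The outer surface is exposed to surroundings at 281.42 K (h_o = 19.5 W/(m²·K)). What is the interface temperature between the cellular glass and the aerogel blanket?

Series thermal resistances, inner to outer:
  R_nickel alloy = (1/3.00 − 1/3.04)/(4πk) = 0.004386/(4π·13.5) = 2.585×10^-5 K/W
  R_cellular glass = (1/3.04 − 1/3.59)/(4πk) = 0.05040/(4π·0.0554) = 0.07239 K/W
  R_aerogel blanket = (1/3.59 − 1/4.04)/(4πk) = 0.03103/(4π·0.0174) = 0.1419 K/W
  R_conv,out = 1/(4πr²h) = 1/(4π·4.04²·19.5) = 2.500×10^-4 K/W
ΣR = 2.585×10^-5 + 0.07239 + 0.1419 + 2.500×10^-4 = 0.2146 K/W
Q = ΔT/ΣR = (312.9 K − 281.42 K)/0.2146 = 146.7 W
From the inner boundary to the cellular glass/aerogel blanket interface, ΣR_partial = 0.07242 K/W.
T_interface = T_in − Q·ΣR_partial = 312.9 K − (146.7)(0.07242) = 302.3 K

T = 302.3 K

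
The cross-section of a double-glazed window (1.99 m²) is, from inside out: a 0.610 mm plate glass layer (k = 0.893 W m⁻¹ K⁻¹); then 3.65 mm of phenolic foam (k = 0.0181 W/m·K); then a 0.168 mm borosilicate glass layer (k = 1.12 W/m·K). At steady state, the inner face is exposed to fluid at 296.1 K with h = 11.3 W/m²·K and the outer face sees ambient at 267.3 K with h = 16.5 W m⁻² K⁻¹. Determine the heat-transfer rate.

Treat each layer as a resistance in series:
  R_conv,in = 1/(hA) = 1/(11.3·1.99) = 0.04447 K/W
  R_plate glass = L/(kA) = 6.10×10^-4/(0.893·1.99) = 3.433×10^-4 K/W
  R_phenolic foam = L/(kA) = 0.00365/(0.0181·1.99) = 0.1013 K/W
  R_borosilicate glass = L/(kA) = 1.68×10^-4/(1.12·1.99) = 7.538×10^-5 K/W
  R_conv,out = 1/(hA) = 1/(16.5·1.99) = 0.03046 K/W
ΣR = 0.04447 + 3.433×10^-4 + 0.1013 + 7.538×10^-5 + 0.03046 = 0.1766 K/W
Q = ΔT/ΣR = (296.1 K − 267.3 K)/0.1766 = 163 W

Q = 163 W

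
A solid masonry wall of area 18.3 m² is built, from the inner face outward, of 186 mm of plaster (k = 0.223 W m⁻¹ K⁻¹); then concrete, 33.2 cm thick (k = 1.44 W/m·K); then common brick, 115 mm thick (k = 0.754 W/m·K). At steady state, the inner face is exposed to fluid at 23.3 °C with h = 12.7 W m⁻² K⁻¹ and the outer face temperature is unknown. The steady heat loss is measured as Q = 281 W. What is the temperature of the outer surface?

Sum the resistances:
  R_conv,in = 1/(hA) = 1/(12.7·18.3) = 0.004303 K/W
  R_plaster = L/(kA) = 0.186/(0.223·18.3) = 0.04558 K/W
  R_concrete = L/(kA) = 0.332/(1.44·18.3) = 0.01260 K/W
  R_common brick = L/(kA) = 0.115/(0.754·18.3) = 0.008334 K/W
ΣR = 0.07081 K/W
ΔT = Q·ΣR = 281 × 0.07081 = 19.90 K
Heat flows outward, so T_out = T_in − ΔT = 23.3 − 19.90 = 3.40 °C

T_out = 3.40 °C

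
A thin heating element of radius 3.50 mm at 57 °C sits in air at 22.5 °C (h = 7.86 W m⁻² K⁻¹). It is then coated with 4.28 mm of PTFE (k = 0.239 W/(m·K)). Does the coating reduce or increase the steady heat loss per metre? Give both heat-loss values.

increases: 5.96 → 11.0 W/m

Critical radius for a cylinder: r_cr = k/h = 0.0304 m = 3.04 cm.
Outer radius after coating: r₂ = 0.00350 + 0.00428 = 0.00778 m.
Since r₁ < r_cr and r₂ ≤ r_cr, the coating moves toward the maximum at r_cr — heat loss rises.
Bare: R = 1/(2πr₁h) = 5.785 m·K/W; Q = 34.5/5.785 = 5.96 W/m.
Coated: R = R_cond + R_conv = 3.135 m·K/W; Q = 34.5/3.135 = 11.0 W/m.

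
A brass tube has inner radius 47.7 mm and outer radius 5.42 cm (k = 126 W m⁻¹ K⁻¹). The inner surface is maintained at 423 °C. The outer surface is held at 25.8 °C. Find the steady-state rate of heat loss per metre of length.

Q' = 2πk·ΔT/ln(r₂/r₁) = 2π × 126 × 397.2 / ln(0.0542/0.0477) = 2.46×10^6 W/m

Q' = 2460 kW/m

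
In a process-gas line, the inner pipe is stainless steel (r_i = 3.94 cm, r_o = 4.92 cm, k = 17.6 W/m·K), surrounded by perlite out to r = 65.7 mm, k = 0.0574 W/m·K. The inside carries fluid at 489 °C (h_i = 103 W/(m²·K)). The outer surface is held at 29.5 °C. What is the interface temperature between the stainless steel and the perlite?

T = 467 °C

Resistance network (inner→outer):
  R'_conv,in = 1/(2πr h) = 1/(2π·0.0394·103) = 0.03922 m·K/W
  R'_stainless steel = ln(0.0492/0.0394)/(2πk) = 0.2221/(2π·17.6) = 0.002009 m·K/W
  R'_perlite = ln(0.0657/0.0492)/(2πk) = 0.2892/(2π·0.0574) = 0.8019 m·K/W
ΣR = 0.03922 + 0.002009 + 0.8019 = 0.8431 m·K/W
Q' = ΔT/ΣR = (489 °C − 29.5 °C)/0.8431 = 545.0 W/m
From the inner boundary to the stainless steel/perlite interface, ΣR_partial = 0.04123 m·K/W.
T_interface = T_in − Q'·ΣR_partial = 489 °C − (545.0)(0.04123) = 467 °C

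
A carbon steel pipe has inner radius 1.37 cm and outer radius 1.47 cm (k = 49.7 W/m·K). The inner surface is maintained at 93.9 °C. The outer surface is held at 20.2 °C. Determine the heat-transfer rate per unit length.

Q' = 2πk·ΔT/ln(r₂/r₁) = 2π × 49.7 × 73.7 / ln(0.0147/0.0137) = 3.27×10^5 W/m

Q' = 3.27×10^5 W/m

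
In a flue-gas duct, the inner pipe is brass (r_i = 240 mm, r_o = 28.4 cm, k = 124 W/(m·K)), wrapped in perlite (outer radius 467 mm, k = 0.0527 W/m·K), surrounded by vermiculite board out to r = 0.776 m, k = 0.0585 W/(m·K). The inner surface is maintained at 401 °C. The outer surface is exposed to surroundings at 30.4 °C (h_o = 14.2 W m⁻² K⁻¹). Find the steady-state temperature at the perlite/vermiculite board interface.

Treat each layer as a resistance in series:
  R'_brass = ln(0.284/0.240)/(2πk) = 0.1683/(2π·124) = 2.161×10^-4 m·K/W
  R'_perlite = ln(0.467/0.284)/(2πk) = 0.4974/(2π·0.0527) = 1.502 m·K/W
  R'_vermiculite board = ln(0.776/0.467)/(2πk) = 0.5078/(2π·0.0585) = 1.382 m·K/W
  R'_conv,out = 1/(2πr h) = 1/(2π·0.776·14.2) = 0.01444 m·K/W
ΣR = 2.161×10^-4 + 1.502 + 1.382 + 0.01444 = 2.899 m·K/W
Q' = ΔT/ΣR = (401 °C − 30.4 °C)/2.899 = 127.8 W/m
From the inner boundary to the perlite/vermiculite board interface, ΣR_partial = 1.502 m·K/W.
T_interface = T_in − Q'·ΣR_partial = 401 °C − (127.8)(1.502) = 209 °C

T = 209 °C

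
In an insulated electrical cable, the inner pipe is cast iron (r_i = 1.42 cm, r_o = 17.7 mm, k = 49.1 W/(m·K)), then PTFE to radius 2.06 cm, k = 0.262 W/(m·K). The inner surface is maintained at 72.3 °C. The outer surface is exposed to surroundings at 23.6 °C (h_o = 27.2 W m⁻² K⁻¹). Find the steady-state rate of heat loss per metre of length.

Q' = 129 W/m

Treat each layer as a resistance in series:
  R'_cast iron = ln(0.0177/0.0142)/(2πk) = 0.2203/(2π·49.1) = 7.142×10^-4 m·K/W
  R'_PTFE = ln(0.0206/0.0177)/(2πk) = 0.1517/(2π·0.262) = 0.09217 m·K/W
  R'_conv,out = 1/(2πr h) = 1/(2π·0.0206·27.2) = 0.2840 m·K/W
ΣR = 7.142×10^-4 + 0.09217 + 0.2840 = 0.3769 m·K/W
Q' = ΔT/ΣR = (72.3 °C − 23.6 °C)/0.3769 = 129 W/m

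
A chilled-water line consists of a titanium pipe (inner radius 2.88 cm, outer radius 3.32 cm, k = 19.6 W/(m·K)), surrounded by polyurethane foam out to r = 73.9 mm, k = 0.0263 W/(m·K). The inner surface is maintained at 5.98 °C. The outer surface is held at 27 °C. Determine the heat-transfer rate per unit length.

Treat each layer as a resistance in series:
  R'_titanium = ln(0.0332/0.0288)/(2πk) = 0.1422/(2π·19.6) = 0.001154 m·K/W
  R'_polyurethane foam = ln(0.0739/0.0332)/(2πk) = 0.8002/(2π·0.0263) = 4.842 m·K/W
ΣR = 0.001154 + 4.842 = 4.843 m·K/W
Q' = ΔT/ΣR = (5.98 °C − 27 °C)/4.843 = -4.34 W/m
(Negative Q' ⇒ heat flows inward; heat gain = 4.34 W/m.)

Q' = 4.34 W/m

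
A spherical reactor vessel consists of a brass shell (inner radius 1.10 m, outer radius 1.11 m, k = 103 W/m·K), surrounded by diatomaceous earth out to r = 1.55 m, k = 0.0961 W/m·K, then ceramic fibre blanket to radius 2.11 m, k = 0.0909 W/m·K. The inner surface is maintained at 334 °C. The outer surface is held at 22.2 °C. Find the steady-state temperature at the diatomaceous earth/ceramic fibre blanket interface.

T = 151 °C

Series thermal resistances, inner to outer:
  R_brass = (1/1.10 − 1/1.11)/(4πk) = 0.008190/(4π·103) = 6.328×10^-6 K/W
  R_diatomaceous earth = (1/1.11 − 1/1.55)/(4πk) = 0.2557/(4π·0.0961) = 0.2118 K/W
  R_ceramic fibre blanket = (1/1.55 − 1/2.11)/(4πk) = 0.1712/(4π·0.0909) = 0.1499 K/W
ΣR = 6.328×10^-6 + 0.2118 + 0.1499 = 0.3617 K/W
Q = ΔT/ΣR = (334 °C − 22.2 °C)/0.3617 = 862.0 W
From the inner boundary to the diatomaceous earth/ceramic fibre blanket interface, ΣR_partial = 0.2118 K/W.
T_interface = T_in − Q·ΣR_partial = 334 °C − (862.0)(0.2118) = 151 °C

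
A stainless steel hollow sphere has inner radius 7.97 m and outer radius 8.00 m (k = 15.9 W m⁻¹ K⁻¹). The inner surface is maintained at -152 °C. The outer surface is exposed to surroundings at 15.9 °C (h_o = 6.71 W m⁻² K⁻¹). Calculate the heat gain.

Resistance network (inner→outer):
  R_stainless steel = (1/7.97 − 1/8.00)/(4πk) = 4.705×10^-4/(4π·15.9) = 2.355×10^-6 K/W
  R_conv,out = 1/(4πr²h) = 1/(4π·8.00²·6.71) = 1.853×10^-4 K/W
ΣR = 2.355×10^-6 + 1.853×10^-4 = 1.877×10^-4 K/W
Q = ΔT/ΣR = (-152 °C − 15.9 °C)/1.877×10^-4 = -8.95×10^5 W
(Negative Q ⇒ heat flows inward; heat gain = 8.95×10^5 W.)

Q = 895 kW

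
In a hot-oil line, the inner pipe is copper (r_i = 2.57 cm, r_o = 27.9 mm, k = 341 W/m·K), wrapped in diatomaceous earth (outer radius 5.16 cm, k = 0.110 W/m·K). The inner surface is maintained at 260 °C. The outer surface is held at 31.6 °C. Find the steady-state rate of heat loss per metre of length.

Treat each layer as a resistance in series:
  R'_copper = ln(0.0279/0.0257)/(2πk) = 0.08214/(2π·341) = 3.834×10^-5 m·K/W
  R'_diatomaceous earth = ln(0.0516/0.0279)/(2πk) = 0.6149/(2π·0.110) = 0.8897 m·K/W
ΣR = 3.834×10^-5 + 0.8897 = 0.8897 m·K/W
Q' = ΔT/ΣR = (260 °C − 31.6 °C)/0.8897 = 257 W/m

Q' = 257 W/m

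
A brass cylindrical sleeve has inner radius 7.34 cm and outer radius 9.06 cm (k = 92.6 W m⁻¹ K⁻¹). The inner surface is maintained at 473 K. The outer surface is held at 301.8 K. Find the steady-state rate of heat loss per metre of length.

Q' = 4.73×10^5 W/m

Q' = 2πk·ΔT/ln(r₂/r₁) = 2π × 92.6 × 171.2 / ln(0.0906/0.0734) = 4.73×10^5 W/m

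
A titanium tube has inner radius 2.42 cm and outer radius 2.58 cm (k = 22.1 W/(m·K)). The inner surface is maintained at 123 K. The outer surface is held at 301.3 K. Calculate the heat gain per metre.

Q' = 2πk·ΔT/ln(r₂/r₁) = 2π × 22.1 × 178.3 / ln(0.0258/0.0242) = 3.87×10^5 W/m

Q' = 387 kW/m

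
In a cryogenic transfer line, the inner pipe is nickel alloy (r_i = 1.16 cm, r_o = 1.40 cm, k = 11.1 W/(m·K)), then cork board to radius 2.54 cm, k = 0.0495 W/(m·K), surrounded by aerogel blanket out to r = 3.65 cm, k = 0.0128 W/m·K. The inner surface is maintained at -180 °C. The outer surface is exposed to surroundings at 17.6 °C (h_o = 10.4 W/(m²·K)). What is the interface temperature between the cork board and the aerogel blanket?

Treat each layer as a resistance in series:
  R'_nickel alloy = ln(0.0140/0.0116)/(2πk) = 0.1881/(2π·11.1) = 0.002696 m·K/W
  R'_cork board = ln(0.0254/0.0140)/(2πk) = 0.5957/(2π·0.0495) = 1.915 m·K/W
  R'_aerogel blanket = ln(0.0365/0.0254)/(2πk) = 0.3626/(2π·0.0128) = 4.508 m·K/W
  R'_conv,out = 1/(2πr h) = 1/(2π·0.0365·10.4) = 0.4193 m·K/W
ΣR = 0.002696 + 1.915 + 4.508 + 0.4193 = 6.845 m·K/W
Q' = ΔT/ΣR = (-180 °C − 17.6 °C)/6.845 = -28.87 W/m
From the inner boundary to the cork board/aerogel blanket interface, ΣR_partial = 1.918 m·K/W.
T_interface = T_in − Q'·ΣR_partial = -180 °C − (-28.87)(1.918) = -125 °C

T = -125 °C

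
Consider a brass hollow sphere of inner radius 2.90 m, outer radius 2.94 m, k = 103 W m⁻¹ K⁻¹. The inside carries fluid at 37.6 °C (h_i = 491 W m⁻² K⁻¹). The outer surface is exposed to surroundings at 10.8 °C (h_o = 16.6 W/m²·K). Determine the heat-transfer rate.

Treat each layer as a resistance in series:
  R_conv,in = 1/(4πr²h) = 1/(4π·2.90²·491) = 1.927×10^-5 K/W
  R_brass = (1/2.90 − 1/2.94)/(4πk) = 0.004692/(4π·103) = 3.625×10^-6 K/W
  R_conv,out = 1/(4πr²h) = 1/(4π·2.94²·16.6) = 5.546×10^-4 K/W
ΣR = 1.927×10^-5 + 3.625×10^-6 + 5.546×10^-4 = 5.775×10^-4 K/W
Q = ΔT/ΣR = (37.6 °C − 10.8 °C)/5.775×10^-4 = 46400 W

Q = 46.4 kW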